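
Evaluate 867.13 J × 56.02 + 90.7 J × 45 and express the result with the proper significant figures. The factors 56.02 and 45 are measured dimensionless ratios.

867.13 × 56.02 = 48576.6226 → 4.858 × 10⁴ J (4 s.f., last digit at the 10^1 place).
90.7 × 45 = 4081.5 → 4.1 × 10³ J (2 s.f., last digit at the 10^2 place).
Sum: 52658.1226 J; keep the coarser place, 10^2.
Result: 5.27 × 10⁴ J.

5.27 × 10⁴ J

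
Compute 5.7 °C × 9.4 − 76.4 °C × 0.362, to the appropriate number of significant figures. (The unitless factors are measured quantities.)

26 °C

5.7 × 9.4 = 53.58 → 54 °C (2 s.f., last digit at the 10^0 place).
76.4 × 0.362 = 27.6568 → 27.7 °C (3 s.f., last digit at the 10^-1 place).
Difference: 25.9232 °C; keep the coarser place, 10^0.
Result: 26 °C.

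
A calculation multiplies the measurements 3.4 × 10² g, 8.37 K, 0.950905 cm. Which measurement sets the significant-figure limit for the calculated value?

3.4 × 10² g

3.4 × 10² g → 2 s.f.; 8.37 K → 3 s.f.; 0.950905 cm → 6 s.f.
The fewest is 2 significant figures, from 3.4 × 10² g.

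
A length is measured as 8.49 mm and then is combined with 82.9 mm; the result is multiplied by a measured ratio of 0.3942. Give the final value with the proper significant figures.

8.49 mm + 82.9 mm = 91.39 mm; the sum is limited to 1 decimal place (3 s.f.).
Carrying full precision, 91.39 × 0.3942 = 36.025938 mm; 0.3942 has 4 s.f., so the result keeps min(3, 4) = 3 s.f.
Rounded to 3 significant figures: 36.0 mm.

36.0 mm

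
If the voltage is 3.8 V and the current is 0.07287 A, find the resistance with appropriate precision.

52 Ω

resistance = 3.8 V ÷ 0.07287 A = 52.1476602168… Ω.
3.8 has 2 significant figures; 0.07287 has 4.
Division/multiplication keeps the fewest: 2 significant figures.
Rounded: 52 Ω.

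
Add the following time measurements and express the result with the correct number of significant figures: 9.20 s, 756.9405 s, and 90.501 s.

9.20 s + 756.9405 s + 90.501 s = 856.6415 s.
Addition/subtraction keeps the fewest decimal places: 9.20 → 2 decimal places, 756.9405 → 4 decimal places, 90.501 → 3 decimal places; limit is 2.
Rounded to 2 decimal places: 856.64 s.

856.64 s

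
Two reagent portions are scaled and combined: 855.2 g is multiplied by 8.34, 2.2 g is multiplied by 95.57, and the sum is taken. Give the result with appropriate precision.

7.34 × 10^3 g

855.2 × 8.34 = 7132.368 → 7.13 × 10^3 g (3 s.f., last digit at the 10^1 place).
2.2 × 95.57 = 210.254 → 2.1 × 10^2 g (2 s.f., last digit at the 10^1 place).
Sum: 7342.622 g; keep the coarser place, 10^1.
Result: 7.34 × 10^3 g.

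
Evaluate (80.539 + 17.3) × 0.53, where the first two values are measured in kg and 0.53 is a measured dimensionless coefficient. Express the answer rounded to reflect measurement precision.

52 kg

80.539 kg + 17.3 kg = 97.839 kg; the sum is limited to 1 decimal place (3 s.f.).
Carrying full precision, 97.839 × 0.53 = 51.85467 kg; 0.53 has 2 s.f., so the result keeps min(3, 2) = 2 s.f.
Rounded to 2 significant figures: 52 kg.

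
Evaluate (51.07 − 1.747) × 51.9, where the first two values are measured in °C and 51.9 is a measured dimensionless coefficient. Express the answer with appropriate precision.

2.56 × 10³ °C

51.07 °C − 1.747 °C = 49.323 °C; the difference is limited to 2 decimal places (4 s.f.).
Carrying full precision, 49.323 × 51.9 = 2559.8637 °C; 51.9 has 3 s.f., so the result keeps min(4, 3) = 3 s.f.
Rounded to 3 significant figures: 2.56 × 10³ °C.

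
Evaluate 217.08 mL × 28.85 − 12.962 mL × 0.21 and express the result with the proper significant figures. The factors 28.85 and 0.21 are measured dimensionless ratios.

6.260 × 10³ mL

217.08 × 28.85 = 6262.758 → 6263 mL (4 s.f., last digit at the 10^0 place).
12.962 × 0.21 = 2.72202 → 2.7 mL (2 s.f., last digit at the 10^-1 place).
Difference: 6260.03598 mL; keep the coarser place, 10^0.
Result: 6.260 × 10³ mL.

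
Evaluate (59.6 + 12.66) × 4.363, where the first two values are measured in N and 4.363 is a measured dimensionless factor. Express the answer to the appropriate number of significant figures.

315 N

59.6 N + 12.66 N = 72.26 N; the sum is limited to 1 decimal place (3 s.f.).
Carrying full precision, 72.26 × 4.363 = 315.27038 N; 4.363 has 4 s.f., so the result keeps min(3, 4) = 3 s.f.
Rounded to 3 significant figures: 315 N.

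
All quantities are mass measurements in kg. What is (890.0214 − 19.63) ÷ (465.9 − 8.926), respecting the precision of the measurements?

1.905

890.0214 − 19.63 = 870.3914, limited to 2 d.p. → 5 s.f.; 465.9 − 8.926 = 456.974, limited to 1 d.p. → 4 s.f.
Carrying full precision, 870.3914 ÷ 456.974 = 1.90468473042…; keep min(5, 4) = 4 s.f.
Rounded to 4 significant figures: 1.905.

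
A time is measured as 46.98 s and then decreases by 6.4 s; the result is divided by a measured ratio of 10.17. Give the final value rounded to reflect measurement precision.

46.98 s − 6.4 s = 40.58 s; the difference is limited to 1 decimal place (3 s.f.).
Carrying full precision, 40.58 ÷ 10.17 = 3.99016715831… s; 10.17 has 4 s.f., so the result keeps min(3, 4) = 3 s.f.
Rounded to 3 significant figures: 3.99 s.

3.99 s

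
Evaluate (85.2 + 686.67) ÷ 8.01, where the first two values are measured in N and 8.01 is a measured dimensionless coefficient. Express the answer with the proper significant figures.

96.4 N

85.2 N + 686.67 N = 771.87 N; the sum is limited to 1 decimal place (4 s.f.).
Carrying full precision, 771.87 ÷ 8.01 = 96.3632958801… N; 8.01 has 3 s.f., so the result keeps min(4, 3) = 3 s.f.
Rounded to 3 significant figures: 96.4 N.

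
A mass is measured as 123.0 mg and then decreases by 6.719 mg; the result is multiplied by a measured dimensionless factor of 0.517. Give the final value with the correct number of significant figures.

60.1 mg

123.0 mg − 6.719 mg = 116.281 mg; the difference is limited to 1 decimal place (4 s.f.).
Carrying full precision, 116.281 × 0.517 = 60.117277 mg; 0.517 has 3 s.f., so the result keeps min(4, 3) = 3 s.f.
Rounded to 3 significant figures: 60.1 mg.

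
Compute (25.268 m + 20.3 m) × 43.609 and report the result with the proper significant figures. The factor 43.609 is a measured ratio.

1.99 × 10^3 m

25.268 m + 20.3 m = 45.568 m; the sum is limited to 1 decimal place (3 s.f.).
Carrying full precision, 45.568 × 43.609 = 1987.174912 m; 43.609 has 5 s.f., so the result keeps min(3, 5) = 3 s.f.
Rounded to 3 significant figures: 1.99 × 10^3 m.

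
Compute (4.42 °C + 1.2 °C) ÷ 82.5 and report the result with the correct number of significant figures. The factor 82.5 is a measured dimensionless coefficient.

4.42 °C + 1.2 °C = 5.62 °C; the sum is limited to 1 decimal place (2 s.f.).
Carrying full precision, 5.62 ÷ 82.5 = 0.0681212121212… °C; 82.5 has 3 s.f., so the result keeps min(2, 3) = 2 s.f.
Rounded to 2 significant figures: 0.068 °C.

0.068 °C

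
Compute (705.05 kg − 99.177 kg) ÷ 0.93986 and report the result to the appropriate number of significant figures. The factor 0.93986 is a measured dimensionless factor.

644.64 kg

705.05 kg − 99.177 kg = 605.873 kg; the difference is limited to 2 decimal places (5 s.f.).
Carrying full precision, 605.873 ÷ 0.93986 = 644.641755155… kg; 0.93986 has 5 s.f., so the result keeps min(5, 5) = 5 s.f.
Rounded to 5 significant figures: 644.64 kg.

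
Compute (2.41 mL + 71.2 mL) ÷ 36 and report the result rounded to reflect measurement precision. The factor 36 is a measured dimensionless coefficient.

2.41 mL + 71.2 mL = 73.61 mL; the sum is limited to 1 decimal place (3 s.f.).
Carrying full precision, 73.61 ÷ 36 = 2.04472222222… mL; 36 has 2 s.f., so the result keeps min(3, 2) = 2 s.f.
Rounded to 2 significant figures: 2.0 mL.

2.0 mL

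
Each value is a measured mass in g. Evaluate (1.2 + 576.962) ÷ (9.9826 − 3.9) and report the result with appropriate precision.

95

1.2 + 576.962 = 578.162, limited to 1 d.p. → 4 s.f.; 9.9826 − 3.9 = 6.0826, limited to 1 d.p. → 2 s.f.
Carrying full precision, 578.162 ÷ 6.0826 = 95.0517870647…; keep min(4, 2) = 2 s.f.
Rounded to 2 significant figures: 95.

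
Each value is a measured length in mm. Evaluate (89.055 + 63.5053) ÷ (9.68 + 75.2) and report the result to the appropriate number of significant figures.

89.055 + 63.5053 = 152.5603, limited to 3 d.p. → 6 s.f.; 9.68 + 75.2 = 84.88, limited to 1 d.p. → 3 s.f.
Carrying full precision, 152.5603 ÷ 84.88 = 1.79736451461…; keep min(6, 3) = 3 s.f.
Rounded to 3 significant figures: 1.80.

1.80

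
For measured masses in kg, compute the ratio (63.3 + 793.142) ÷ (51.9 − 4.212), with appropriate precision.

63.3 + 793.142 = 856.442, limited to 1 d.p. → 4 s.f.; 51.9 − 4.212 = 47.688, limited to 1 d.p. → 3 s.f.
Carrying full precision, 856.442 ÷ 47.688 = 17.959276967…; keep min(4, 3) = 3 s.f.
Rounded to 3 significant figures: 18.0.

18.0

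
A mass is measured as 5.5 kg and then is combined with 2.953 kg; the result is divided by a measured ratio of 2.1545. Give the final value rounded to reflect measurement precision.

3.9 kg

5.5 kg + 2.953 kg = 8.453 kg; the sum is limited to 1 decimal place (2 s.f.).
Carrying full precision, 8.453 ÷ 2.1545 = 3.92341610583… kg; 2.1545 has 5 s.f., so the result keeps min(2, 5) = 2 s.f.
Rounded to 2 significant figures: 3.9 kg.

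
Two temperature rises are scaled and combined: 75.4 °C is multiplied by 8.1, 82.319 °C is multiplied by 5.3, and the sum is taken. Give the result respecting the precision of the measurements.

75.4 × 8.1 = 610.74 → 6.1 × 10² °C (2 s.f., last digit at the 10^1 place).
82.319 × 5.3 = 436.2907 → 4.4 × 10² °C (2 s.f., last digit at the 10^1 place).
Sum: 1047.0307 °C; keep the coarser place, 10^1.
Result: 1.05 × 10³ °C.

1.05 × 10³ °C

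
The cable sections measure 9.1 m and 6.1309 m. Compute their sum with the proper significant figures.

9.1 m + 6.1309 m = 15.2309 m.
Addition/subtraction keeps the fewest decimal places: 9.1 → 1 decimal place, 6.1309 → 4 decimal places; limit is 1.
Rounded to 1 decimal place: 15.2 m.

15.2 m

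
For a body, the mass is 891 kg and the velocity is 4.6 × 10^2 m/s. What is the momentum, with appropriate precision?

momentum = 891 kg × 4.6 × 10^2 m/s = 409860 kg·m/s.
891 has 3 significant figures; 4.6 × 10^2 has 2.
Division/multiplication keeps the fewest: 2 significant figures.
Rounded: 4.1 × 10^5 kg·m/s.

4.1 × 10^5 kg·m/s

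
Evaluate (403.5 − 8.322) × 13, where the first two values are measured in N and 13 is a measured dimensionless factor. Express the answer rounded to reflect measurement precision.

5.1 × 10³ N

403.5 N − 8.322 N = 395.178 N; the difference is limited to 1 decimal place (4 s.f.).
Carrying full precision, 395.178 × 13 = 5137.314 N; 13 has 2 s.f., so the result keeps min(4, 2) = 2 s.f.
Rounded to 2 significant figures: 5.1 × 10³ N.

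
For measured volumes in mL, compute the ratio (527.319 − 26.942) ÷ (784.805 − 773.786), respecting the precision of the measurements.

527.319 − 26.942 = 500.377, limited to 3 d.p. → 6 s.f.; 784.805 − 773.786 = 11.019, limited to 3 d.p. → 5 s.f.
Carrying full precision, 500.377 ÷ 11.019 = 45.4103820673…; keep min(6, 5) = 5 s.f.
Rounded to 5 significant figures: 45.410.

45.410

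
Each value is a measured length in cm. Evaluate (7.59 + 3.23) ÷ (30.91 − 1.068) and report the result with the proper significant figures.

0.3626

7.59 + 3.23 = 10.82, limited to 2 d.p. → 4 s.f.; 30.91 − 1.068 = 29.842, limited to 2 d.p. → 4 s.f.
Carrying full precision, 10.82 ÷ 29.842 = 0.362576234837…; keep min(4, 4) = 4 s.f.
Rounded to 4 significant figures: 0.3626.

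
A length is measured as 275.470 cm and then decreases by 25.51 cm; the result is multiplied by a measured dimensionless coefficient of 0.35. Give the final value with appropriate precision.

87 cm

275.470 cm − 25.51 cm = 249.960 cm; the difference is limited to 2 decimal places (5 s.f.).
Carrying full precision, 249.960 × 0.35 = 87.486 cm; 0.35 has 2 s.f., so the result keeps min(5, 2) = 2 s.f.
Rounded to 2 significant figures: 87 cm.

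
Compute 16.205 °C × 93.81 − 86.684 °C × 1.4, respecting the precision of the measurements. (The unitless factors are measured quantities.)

1.40 × 10³ °C

16.205 × 93.81 = 1520.19105 → 1520. °C (4 s.f., last digit at the 10^0 place).
86.684 × 1.4 = 121.3576 → 1.2 × 10² °C (2 s.f., last digit at the 10^1 place).
Difference: 1398.83345 °C; keep the coarser place, 10^1.
Result: 1.40 × 10³ °C.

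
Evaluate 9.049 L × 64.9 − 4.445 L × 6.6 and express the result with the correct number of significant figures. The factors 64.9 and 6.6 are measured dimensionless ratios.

558 L

9.049 × 64.9 = 587.2801 → 587 L (3 s.f., last digit at the 10^0 place).
4.445 × 6.6 = 29.337 → 29 L (2 s.f., last digit at the 10^0 place).
Difference: 557.9431 L; keep the coarser place, 10^0.
Result: 558 L.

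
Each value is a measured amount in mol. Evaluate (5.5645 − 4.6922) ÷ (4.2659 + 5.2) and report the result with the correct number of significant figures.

0.092

5.5645 − 4.6922 = 0.8723, limited to 4 d.p. → 4 s.f.; 4.2659 + 5.2 = 9.4659, limited to 1 d.p. → 2 s.f.
Carrying full precision, 0.8723 ÷ 9.4659 = 0.0921518291974…; keep min(4, 2) = 2 s.f.
Rounded to 2 significant figures: 0.092.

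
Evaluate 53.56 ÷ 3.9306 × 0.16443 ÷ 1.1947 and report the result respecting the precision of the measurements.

1.875

53.56 ÷ 3.9306 × 0.16443 ÷ 1.1947 = 1.87544318297…
Multiplication/division keeps the fewest significant figures: 53.56 → 4 s.f., 3.9306 → 5 s.f., 0.16443 → 5 s.f., 1.1947 → 5 s.f.; limit is 4.
Rounded to 4 significant figures: 1.875.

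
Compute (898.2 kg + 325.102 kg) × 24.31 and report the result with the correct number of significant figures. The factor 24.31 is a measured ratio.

2.974 × 10⁴ kg

898.2 kg + 325.102 kg = 1223.302 kg; the sum is limited to 1 decimal place (5 s.f.).
Carrying full precision, 1223.302 × 24.31 = 29738.47162 kg; 24.31 has 4 s.f., so the result keeps min(5, 4) = 4 s.f.
Rounded to 4 significant figures: 2.974 × 10⁴ kg.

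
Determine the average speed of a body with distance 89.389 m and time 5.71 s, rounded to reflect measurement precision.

15.7 m/s

average speed = 89.389 m ÷ 5.71 s = 15.6548161121… m/s.
89.389 has 5 significant figures; 5.71 has 3.
Division/multiplication keeps the fewest: 3 significant figures.
Rounded: 15.7 m/s.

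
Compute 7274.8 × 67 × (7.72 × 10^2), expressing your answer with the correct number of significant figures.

3.8 × 10^8

7274.8 × 67 × (7.72 × 10^2) = 376281755.2
Multiplication/division keeps the fewest significant figures: 7274.8 → 5 s.f., 67 → 2 s.f., 7.72 × 10^2 → 3 s.f.; limit is 2.
Rounded to 2 significant figures: 3.8 × 10^8.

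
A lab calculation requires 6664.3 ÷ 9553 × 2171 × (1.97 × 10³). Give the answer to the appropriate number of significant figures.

6664.3 ÷ 9553 × 2171 × (1.97 × 10³) = 2983601.45933…
Multiplication/division keeps the fewest significant figures: 6664.3 → 5 s.f., 9553 → 4 s.f., 2171 → 4 s.f., 1.97 × 10³ → 3 s.f.; limit is 3.
Rounded to 3 significant figures: 2.98 × 10⁶.

2.98 × 10⁶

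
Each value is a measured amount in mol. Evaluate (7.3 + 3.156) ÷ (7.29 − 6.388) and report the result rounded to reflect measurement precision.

12

7.3 + 3.156 = 10.456, limited to 1 d.p. → 3 s.f.; 7.29 − 6.388 = 0.902, limited to 2 d.p. → 2 s.f.
Carrying full precision, 10.456 ÷ 0.902 = 11.5920177384…; keep min(3, 2) = 2 s.f.
Rounded to 2 significant figures: 12.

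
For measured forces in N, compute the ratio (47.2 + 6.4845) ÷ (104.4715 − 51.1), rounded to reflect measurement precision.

47.2 + 6.4845 = 53.6845, limited to 1 d.p. → 3 s.f.; 104.4715 − 51.1 = 53.3715, limited to 1 d.p. → 3 s.f.
Carrying full precision, 53.6845 ÷ 53.3715 = 1.00586455318…; keep min(3, 3) = 3 s.f.
Rounded to 3 significant figures: 1.01.

1.01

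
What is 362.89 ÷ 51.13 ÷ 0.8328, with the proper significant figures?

362.89 ÷ 51.13 ÷ 0.8328 = 8.5223328379…
Multiplication/division keeps the fewest significant figures: 362.89 → 5 s.f., 51.13 → 4 s.f., 0.8328 → 4 s.f.; limit is 4.
Rounded to 4 significant figures: 8.522.

8.522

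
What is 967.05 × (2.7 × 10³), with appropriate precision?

967.05 × (2.7 × 10³) = 2611035
Multiplication/division keeps the fewest significant figures: 967.05 → 5 s.f., 2.7 × 10³ → 2 s.f.; limit is 2.
Rounded to 2 significant figures: 2.6 × 10⁶.

2.6 × 10⁶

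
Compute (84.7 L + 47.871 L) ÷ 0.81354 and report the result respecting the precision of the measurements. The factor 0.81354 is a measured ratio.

84.7 L + 47.871 L = 132.571 L; the sum is limited to 1 decimal place (4 s.f.).
Carrying full precision, 132.571 ÷ 0.81354 = 162.955724365… L; 0.81354 has 5 s.f., so the result keeps min(4, 5) = 4 s.f.
Rounded to 4 significant figures: 163.0 L.

163.0 L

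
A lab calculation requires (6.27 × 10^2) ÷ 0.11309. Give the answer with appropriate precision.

5.54 × 10^3

(6.27 × 10^2) ÷ 0.11309 = 5544.25678663…
Multiplication/division keeps the fewest significant figures: 6.27 × 10^2 → 3 s.f., 0.11309 → 5 s.f.; limit is 3.
Rounded to 3 significant figures: 5.54 × 10^3.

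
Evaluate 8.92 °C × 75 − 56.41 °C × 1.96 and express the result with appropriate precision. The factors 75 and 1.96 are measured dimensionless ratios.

8.92 × 75 = 669 → 6.7 × 10^2 °C (2 s.f., last digit at the 10^1 place).
56.41 × 1.96 = 110.5636 → 111 °C (3 s.f., last digit at the 10^0 place).
Difference: 558.4364 °C; keep the coarser place, 10^1.
Result: 5.6 × 10^2 °C.

5.6 × 10^2 °C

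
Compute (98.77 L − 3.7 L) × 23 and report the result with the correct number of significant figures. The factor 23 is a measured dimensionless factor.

2.2 × 10³ L

98.77 L − 3.7 L = 95.07 L; the difference is limited to 1 decimal place (3 s.f.).
Carrying full precision, 95.07 × 23 = 2186.61 L; 23 has 2 s.f., so the result keeps min(3, 2) = 2 s.f.
Rounded to 2 significant figures: 2.2 × 10³ L.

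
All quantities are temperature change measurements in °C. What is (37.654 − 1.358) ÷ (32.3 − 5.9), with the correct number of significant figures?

1.37

37.654 − 1.358 = 36.296, limited to 3 d.p. → 5 s.f.; 32.3 − 5.9 = 26.4, limited to 1 d.p. → 3 s.f.
Carrying full precision, 36.296 ÷ 26.4 = 1.37484848485…; keep min(5, 3) = 3 s.f.
Rounded to 3 significant figures: 1.37.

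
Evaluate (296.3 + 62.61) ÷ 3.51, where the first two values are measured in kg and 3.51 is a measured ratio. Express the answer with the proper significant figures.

296.3 kg + 62.61 kg = 358.91 kg; the sum is limited to 1 decimal place (4 s.f.).
Carrying full precision, 358.91 ÷ 3.51 = 102.253561254… kg; 3.51 has 3 s.f., so the result keeps min(4, 3) = 3 s.f.
Rounded to 3 significant figures: 102 kg.

102 kg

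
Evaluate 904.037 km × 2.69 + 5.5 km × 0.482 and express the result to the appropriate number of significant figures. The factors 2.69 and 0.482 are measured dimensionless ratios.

904.037 × 2.69 = 2431.85953 → 2.43 × 10³ km (3 s.f., last digit at the 10^1 place).
5.5 × 0.482 = 2.651 → 2.7 km (2 s.f., last digit at the 10^-1 place).
Sum: 2434.51053 km; keep the coarser place, 10^1.
Result: 2.43 × 10³ km.

2.43 × 10³ km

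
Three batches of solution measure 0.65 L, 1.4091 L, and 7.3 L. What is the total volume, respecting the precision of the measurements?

9.4 L

0.65 L + 1.4091 L + 7.3 L = 9.3591 L.
Addition/subtraction keeps the fewest decimal places: 0.65 → 2 decimal places, 1.4091 → 4 decimal places, 7.3 → 1 decimal place; limit is 1.
Rounded to 1 decimal place: 9.4 L.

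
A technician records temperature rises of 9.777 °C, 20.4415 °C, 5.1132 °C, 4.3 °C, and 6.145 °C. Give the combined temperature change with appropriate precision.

9.777 °C + 20.4415 °C + 5.1132 °C + 4.3 °C + 6.145 °C = 45.7767 °C.
Addition/subtraction keeps the fewest decimal places: 9.777 → 3 decimal places, 20.4415 → 4 decimal places, 5.1132 → 4 decimal places, 4.3 → 1 decimal place, 6.145 → 3 decimal places; limit is 1.
Rounded to 1 decimal place: 45.8 °C.

45.8 °C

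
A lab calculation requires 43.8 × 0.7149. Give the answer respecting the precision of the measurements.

31.3

43.8 × 0.7149 = 31.31262
Multiplication/division keeps the fewest significant figures: 43.8 → 3 s.f., 0.7149 → 4 s.f.; limit is 3.
Rounded to 3 significant figures: 31.3.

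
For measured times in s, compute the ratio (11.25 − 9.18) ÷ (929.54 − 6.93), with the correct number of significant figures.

11.25 − 9.18 = 2.07, limited to 2 d.p. → 3 s.f.; 929.54 − 6.93 = 922.61, limited to 2 d.p. → 5 s.f.
Carrying full precision, 2.07 ÷ 922.61 = 0.00224363490532…; keep min(3, 5) = 3 s.f.
Rounded to 3 significant figures: 0.00224.

0.00224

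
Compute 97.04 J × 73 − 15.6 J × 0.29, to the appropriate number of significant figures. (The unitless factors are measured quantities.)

97.04 × 73 = 7083.92 → 7.1 × 10^3 J (2 s.f., last digit at the 10^2 place).
15.6 × 0.29 = 4.524 → 4.5 J (2 s.f., last digit at the 10^-1 place).
Difference: 7079.396 J; keep the coarser place, 10^2.
Result: 7.1 × 10^3 J.

7.1 × 10^3 J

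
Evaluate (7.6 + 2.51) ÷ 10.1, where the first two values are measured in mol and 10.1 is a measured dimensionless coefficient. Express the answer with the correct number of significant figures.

7.6 mol + 2.51 mol = 10.11 mol; the sum is limited to 1 decimal place (3 s.f.).
Carrying full precision, 10.11 ÷ 10.1 = 1.00099009901… mol; 10.1 has 3 s.f., so the result keeps min(3, 3) = 3 s.f.
Rounded to 3 significant figures: 1.00 mol.

1.00 mol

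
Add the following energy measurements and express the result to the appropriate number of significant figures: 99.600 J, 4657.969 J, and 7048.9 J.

99.600 J + 4657.969 J + 7048.9 J = 11806.469 J.
Addition/subtraction keeps the fewest decimal places: 99.600 → 3 decimal places, 4657.969 → 3 decimal places, 7048.9 → 1 decimal place; limit is 1.
Rounded to 1 decimal place: 11806.5 J.

11806.5 J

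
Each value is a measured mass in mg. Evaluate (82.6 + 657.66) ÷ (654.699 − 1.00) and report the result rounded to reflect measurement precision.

1.132

82.6 + 657.66 = 740.26, limited to 1 d.p. → 4 s.f.; 654.699 − 1.00 = 653.699, limited to 2 d.p. → 5 s.f.
Carrying full precision, 740.26 ÷ 653.699 = 1.13241721343…; keep min(4, 5) = 4 s.f.
Rounded to 4 significant figures: 1.132.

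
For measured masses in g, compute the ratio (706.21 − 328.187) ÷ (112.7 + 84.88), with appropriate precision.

706.21 − 328.187 = 378.023, limited to 2 d.p. → 5 s.f.; 112.7 + 84.88 = 197.58, limited to 1 d.p. → 4 s.f.
Carrying full precision, 378.023 ÷ 197.58 = 1.9132655127…; keep min(5, 4) = 4 s.f.
Rounded to 4 significant figures: 1.913.

1.913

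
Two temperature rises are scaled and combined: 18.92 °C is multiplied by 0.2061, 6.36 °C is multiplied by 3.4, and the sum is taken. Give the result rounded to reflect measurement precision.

18.92 × 0.2061 = 3.899412 → 3.899 °C (4 s.f., last digit at the 10^-3 place).
6.36 × 3.4 = 21.624 → 22 °C (2 s.f., last digit at the 10^0 place).
Sum: 25.523412 °C; keep the coarser place, 10^0.
Result: 26 °C.

26 °C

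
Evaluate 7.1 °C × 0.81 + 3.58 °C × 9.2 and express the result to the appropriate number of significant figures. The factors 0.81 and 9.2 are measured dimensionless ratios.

7.1 × 0.81 = 5.751 → 5.8 °C (2 s.f., last digit at the 10^-1 place).
3.58 × 9.2 = 32.936 → 33 °C (2 s.f., last digit at the 10^0 place).
Sum: 38.687 °C; keep the coarser place, 10^0.
Result: 39 °C.

39 °C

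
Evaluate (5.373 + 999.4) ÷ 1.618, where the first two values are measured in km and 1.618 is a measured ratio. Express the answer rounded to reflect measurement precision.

6.210 × 10² km

5.373 km + 999.4 km = 1004.773 km; the sum is limited to 1 decimal place (5 s.f.).
Carrying full precision, 1004.773 ÷ 1.618 = 620.996909765… km; 1.618 has 4 s.f., so the result keeps min(5, 4) = 4 s.f.
Rounded to 4 significant figures: 6.210 × 10² km.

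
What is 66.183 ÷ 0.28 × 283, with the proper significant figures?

66.183 ÷ 0.28 × 283 = 66892.1035714…
Multiplication/division keeps the fewest significant figures: 66.183 → 5 s.f., 0.28 → 2 s.f., 283 → 3 s.f.; limit is 2.
Rounded to 2 significant figures: 6.7 × 10⁴.

6.7 × 10⁴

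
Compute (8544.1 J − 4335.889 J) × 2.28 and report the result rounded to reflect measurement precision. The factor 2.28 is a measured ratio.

8544.1 J − 4335.889 J = 4208.211 J; the difference is limited to 1 decimal place (5 s.f.).
Carrying full precision, 4208.211 × 2.28 = 9594.72108 J; 2.28 has 3 s.f., so the result keeps min(5, 3) = 3 s.f.
Rounded to 3 significant figures: 9.59 × 10³ J.

9.59 × 10³ J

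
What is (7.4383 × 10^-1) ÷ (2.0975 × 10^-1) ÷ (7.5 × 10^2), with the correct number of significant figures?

(7.4383 × 10^-1) ÷ (2.0975 × 10^-1) ÷ (7.5 × 10^2) = 0.00472835915773…
Multiplication/division keeps the fewest significant figures: 7.4383 × 10^-1 → 5 s.f., 2.0975 × 10^-1 → 5 s.f., 7.5 × 10^2 → 2 s.f.; limit is 2.
Rounded to 2 significant figures: 0.0047.

0.0047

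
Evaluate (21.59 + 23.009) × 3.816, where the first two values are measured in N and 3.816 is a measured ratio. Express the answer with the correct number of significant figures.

170.2 N

21.59 N + 23.009 N = 44.599 N; the sum is limited to 2 decimal places (4 s.f.).
Carrying full precision, 44.599 × 3.816 = 170.189784 N; 3.816 has 4 s.f., so the result keeps min(4, 4) = 4 s.f.
Rounded to 4 significant figures: 170.2 N.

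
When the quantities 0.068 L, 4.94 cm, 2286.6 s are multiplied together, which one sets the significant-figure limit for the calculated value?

0.068 L

0.068 L → 2 s.f.; 4.94 cm → 3 s.f.; 2286.6 s → 5 s.f.
The fewest is 2 significant figures, from 0.068 L.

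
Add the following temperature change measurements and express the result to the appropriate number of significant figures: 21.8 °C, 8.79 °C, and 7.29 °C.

21.8 °C + 8.79 °C + 7.29 °C = 37.88 °C.
Addition/subtraction keeps the fewest decimal places: 21.8 → 1 decimal place, 8.79 → 2 decimal places, 7.29 → 2 decimal places; limit is 1.
Rounded to 1 decimal place: 37.9 °C.

37.9 °C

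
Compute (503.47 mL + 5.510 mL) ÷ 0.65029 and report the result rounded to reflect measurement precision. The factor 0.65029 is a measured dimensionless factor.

503.47 mL + 5.510 mL = 508.980 mL; the sum is limited to 2 decimal places (5 s.f.).
Carrying full precision, 508.980 ÷ 0.65029 = 782.696950591… mL; 0.65029 has 5 s.f., so the result keeps min(5, 5) = 5 s.f.
Rounded to 5 significant figures: 782.70 mL.

782.70 mL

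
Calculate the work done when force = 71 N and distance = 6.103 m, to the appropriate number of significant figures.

4.3 × 10² J

work done = 71 N × 6.103 m = 433.313 J.
71 has 2 significant figures; 6.103 has 4.
Division/multiplication keeps the fewest: 2 significant figures.
Rounded: 4.3 × 10² J.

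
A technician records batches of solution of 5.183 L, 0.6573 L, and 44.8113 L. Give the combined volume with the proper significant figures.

5.183 L + 0.6573 L + 44.8113 L = 50.6516 L.
Addition/subtraction keeps the fewest decimal places: 5.183 → 3 decimal places, 0.6573 → 4 decimal places, 44.8113 → 4 decimal places; limit is 3.
Rounded to 3 decimal places: 50.652 L.

50.652 L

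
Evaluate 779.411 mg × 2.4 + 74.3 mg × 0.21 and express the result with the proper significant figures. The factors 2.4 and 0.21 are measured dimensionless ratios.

1.9 × 10³ mg

779.411 × 2.4 = 1870.5864 → 1.9 × 10³ mg (2 s.f., last digit at the 10^2 place).
74.3 × 0.21 = 15.603 → 16 mg (2 s.f., last digit at the 10^0 place).
Sum: 1886.1894 mg; keep the coarser place, 10^2.
Result: 1.9 × 10³ mg.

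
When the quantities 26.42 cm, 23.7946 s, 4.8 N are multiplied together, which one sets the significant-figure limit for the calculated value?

4.8 N

26.42 cm → 4 s.f.; 23.7946 s → 6 s.f.; 4.8 N → 2 s.f.
The fewest is 2 significant figures, from 4.8 N.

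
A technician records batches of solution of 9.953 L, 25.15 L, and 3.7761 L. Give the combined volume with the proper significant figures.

9.953 L + 25.15 L + 3.7761 L = 38.8791 L.
Addition/subtraction keeps the fewest decimal places: 9.953 → 3 decimal places, 25.15 → 2 decimal places, 3.7761 → 4 decimal places; limit is 2.
Rounded to 2 decimal places: 38.88 L.

38.88 L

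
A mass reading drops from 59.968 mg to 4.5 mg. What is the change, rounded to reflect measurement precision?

59.968 mg − 4.5 mg = 55.468 mg.
Addition/subtraction keeps the fewest decimal places: 59.968 → 3 decimal places, 4.5 → 1 decimal place; limit is 1.
Rounded to 1 decimal place: 55.5 mg.

55.5 mg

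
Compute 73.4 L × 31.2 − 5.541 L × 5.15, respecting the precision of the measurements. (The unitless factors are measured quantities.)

73.4 × 31.2 = 2290.08 → 2.29 × 10³ L (3 s.f., last digit at the 10^1 place).
5.541 × 5.15 = 28.53615 → 28.5 L (3 s.f., last digit at the 10^-1 place).
Difference: 2261.54385 L; keep the coarser place, 10^1.
Result: 2.26 × 10³ L.

2.26 × 10³ L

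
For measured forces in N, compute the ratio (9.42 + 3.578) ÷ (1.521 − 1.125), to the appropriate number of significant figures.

32.8

9.42 + 3.578 = 12.998, limited to 2 d.p. → 4 s.f.; 1.521 − 1.125 = 0.396, limited to 3 d.p. → 3 s.f.
Carrying full precision, 12.998 ÷ 0.396 = 32.8232323232…; keep min(4, 3) = 3 s.f.
Rounded to 3 significant figures: 32.8.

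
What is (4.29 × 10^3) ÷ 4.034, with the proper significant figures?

1.06 × 10^3

(4.29 × 10^3) ÷ 4.034 = 1063.46058503…
Multiplication/division keeps the fewest significant figures: 4.29 × 10^3 → 3 s.f., 4.034 → 4 s.f.; limit is 3.
Rounded to 3 significant figures: 1.06 × 10^3.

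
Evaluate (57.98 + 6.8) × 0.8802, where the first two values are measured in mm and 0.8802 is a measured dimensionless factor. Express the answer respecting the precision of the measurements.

57.98 mm + 6.8 mm = 64.78 mm; the sum is limited to 1 decimal place (3 s.f.).
Carrying full precision, 64.78 × 0.8802 = 57.019356 mm; 0.8802 has 4 s.f., so the result keeps min(3, 4) = 3 s.f.
Rounded to 3 significant figures: 57.0 mm.

57.0 mm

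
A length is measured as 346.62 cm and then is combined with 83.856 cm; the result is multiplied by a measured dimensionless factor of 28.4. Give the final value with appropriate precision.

1.22 × 10⁴ cm

346.62 cm + 83.856 cm = 430.476 cm; the sum is limited to 2 decimal places (5 s.f.).
Carrying full precision, 430.476 × 28.4 = 12225.5184 cm; 28.4 has 3 s.f., so the result keeps min(5, 3) = 3 s.f.
Rounded to 3 significant figures: 1.22 × 10⁴ cm.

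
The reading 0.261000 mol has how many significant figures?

6

0.261000: leading zeros are not significant; trailing zeros after a decimal point are significant.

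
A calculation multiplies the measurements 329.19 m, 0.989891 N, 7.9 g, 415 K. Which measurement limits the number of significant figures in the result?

329.19 m → 5 s.f.; 0.989891 N → 6 s.f.; 7.9 g → 2 s.f.; 415 K → 3 s.f.
The fewest is 2 significant figures, from 7.9 g.

7.9 g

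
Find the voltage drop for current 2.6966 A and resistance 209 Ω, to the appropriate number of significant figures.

voltage drop = 2.6966 A × 209 Ω = 563.5894 V.
2.6966 has 5 significant figures; 209 has 3.
Division/multiplication keeps the fewest: 3 significant figures.
Rounded: 564 V.

564 V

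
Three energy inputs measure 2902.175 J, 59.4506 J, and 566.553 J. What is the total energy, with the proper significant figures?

2902.175 J + 59.4506 J + 566.553 J = 3528.1786 J.
Addition/subtraction keeps the fewest decimal places: 2902.175 → 3 decimal places, 59.4506 → 4 decimal places, 566.553 → 3 decimal places; limit is 3.
Rounded to 3 decimal places: 3528.179 J.

3528.179 J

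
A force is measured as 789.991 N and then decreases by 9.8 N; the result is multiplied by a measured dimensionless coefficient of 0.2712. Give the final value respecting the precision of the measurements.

211.6 N

789.991 N − 9.8 N = 780.191 N; the difference is limited to 1 decimal place (4 s.f.).
Carrying full precision, 780.191 × 0.2712 = 211.5877992 N; 0.2712 has 4 s.f., so the result keeps min(4, 4) = 4 s.f.
Rounded to 4 significant figures: 211.6 N.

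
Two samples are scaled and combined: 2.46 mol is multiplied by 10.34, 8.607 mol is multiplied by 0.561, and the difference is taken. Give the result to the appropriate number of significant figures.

2.46 × 10.34 = 25.4364 → 25.4 mol (3 s.f., last digit at the 10^-1 place).
8.607 × 0.561 = 4.828527 → 4.83 mol (3 s.f., last digit at the 10^-2 place).
Difference: 20.607873 mol; keep the coarser place, 10^-1.
Result: 20.6 mol.

20.6 mol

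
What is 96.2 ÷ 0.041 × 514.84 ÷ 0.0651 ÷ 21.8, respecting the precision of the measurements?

96.2 ÷ 0.041 × 514.84 ÷ 0.0651 ÷ 21.8 = 851189.023961…
Multiplication/division keeps the fewest significant figures: 96.2 → 3 s.f., 0.041 → 2 s.f., 514.84 → 5 s.f., 0.0651 → 3 s.f., 21.8 → 3 s.f.; limit is 2.
Rounded to 2 significant figures: 8.5 × 10^5.

8.5 × 10^5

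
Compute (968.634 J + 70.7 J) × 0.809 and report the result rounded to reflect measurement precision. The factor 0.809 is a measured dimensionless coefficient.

8.41 × 10^2 J

968.634 J + 70.7 J = 1039.334 J; the sum is limited to 1 decimal place (5 s.f.).
Carrying full precision, 1039.334 × 0.809 = 840.821206 J; 0.809 has 3 s.f., so the result keeps min(5, 3) = 3 s.f.
Rounded to 3 significant figures: 8.41 × 10^2 J.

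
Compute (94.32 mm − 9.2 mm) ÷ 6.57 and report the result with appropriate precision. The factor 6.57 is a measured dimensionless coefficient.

13.0 mm

94.32 mm − 9.2 mm = 85.12 mm; the difference is limited to 1 decimal place (3 s.f.).
Carrying full precision, 85.12 ÷ 6.57 = 12.9558599696… mm; 6.57 has 3 s.f., so the result keeps min(3, 3) = 3 s.f.
Rounded to 3 significant figures: 13.0 mm.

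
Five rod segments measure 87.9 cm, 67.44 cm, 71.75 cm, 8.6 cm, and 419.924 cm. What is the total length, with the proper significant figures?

87.9 cm + 67.44 cm + 71.75 cm + 8.6 cm + 419.924 cm = 655.614 cm.
Addition/subtraction keeps the fewest decimal places: 87.9 → 1 decimal place, 67.44 → 2 decimal places, 71.75 → 2 decimal places, 8.6 → 1 decimal place, 419.924 → 3 decimal places; limit is 1.
Rounded to 1 decimal place: 655.6 cm.

655.6 cm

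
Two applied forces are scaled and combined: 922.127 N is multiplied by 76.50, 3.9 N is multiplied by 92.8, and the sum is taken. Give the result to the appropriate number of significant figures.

922.127 × 76.50 = 70542.7155 → 7.054 × 10^4 N (4 s.f., last digit at the 10^1 place).
3.9 × 92.8 = 361.92 → 3.6 × 10^2 N (2 s.f., last digit at the 10^1 place).
Sum: 70904.6355 N; keep the coarser place, 10^1.
Result: 7.090 × 10^4 N.

7.090 × 10^4 N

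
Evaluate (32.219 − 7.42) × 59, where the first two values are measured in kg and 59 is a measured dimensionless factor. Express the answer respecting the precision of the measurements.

1.5 × 10³ kg

32.219 kg − 7.42 kg = 24.799 kg; the difference is limited to 2 decimal places (4 s.f.).
Carrying full precision, 24.799 × 59 = 1463.141 kg; 59 has 2 s.f., so the result keeps min(4, 2) = 2 s.f.
Rounded to 2 significant figures: 1.5 × 10³ kg.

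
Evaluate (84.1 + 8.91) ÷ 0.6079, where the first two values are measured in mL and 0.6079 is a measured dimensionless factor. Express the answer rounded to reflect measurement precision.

84.1 mL + 8.91 mL = 93.01 mL; the sum is limited to 1 decimal place (3 s.f.).
Carrying full precision, 93.01 ÷ 0.6079 = 153.00213851… mL; 0.6079 has 4 s.f., so the result keeps min(3, 4) = 3 s.f.
Rounded to 3 significant figures: 153 mL.

153 mL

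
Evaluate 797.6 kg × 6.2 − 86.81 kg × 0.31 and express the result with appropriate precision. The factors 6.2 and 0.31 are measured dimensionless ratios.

4.9 × 10^3 kg

797.6 × 6.2 = 4945.12 → 4.9 × 10^3 kg (2 s.f., last digit at the 10^2 place).
86.81 × 0.31 = 26.9111 → 27 kg (2 s.f., last digit at the 10^0 place).
Difference: 4918.2089 kg; keep the coarser place, 10^2.
Result: 4.9 × 10^3 kg.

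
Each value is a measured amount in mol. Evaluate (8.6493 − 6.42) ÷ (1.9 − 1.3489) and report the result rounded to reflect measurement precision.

4

8.6493 − 6.42 = 2.2293, limited to 2 d.p. → 3 s.f.; 1.9 − 1.3489 = 0.5511, limited to 1 d.p. → 1 s.f.
Carrying full precision, 2.2293 ÷ 0.5511 = 4.04518236255…; keep min(3, 1) = 1 s.f.
Rounded to 1 significant figure: 4.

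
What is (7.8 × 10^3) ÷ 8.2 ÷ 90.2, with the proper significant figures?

(7.8 × 10^3) ÷ 8.2 ÷ 90.2 = 10.5456708669…
Multiplication/division keeps the fewest significant figures: 7.8 × 10^3 → 2 s.f., 8.2 → 2 s.f., 90.2 → 3 s.f.; limit is 2.
Rounded to 2 significant figures: 11.

11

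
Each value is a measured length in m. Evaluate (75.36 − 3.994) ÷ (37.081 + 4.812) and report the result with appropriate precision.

75.36 − 3.994 = 71.366, limited to 2 d.p. → 4 s.f.; 37.081 + 4.812 = 41.893, limited to 3 d.p. → 5 s.f.
Carrying full precision, 71.366 ÷ 41.893 = 1.70353042274…; keep min(4, 5) = 4 s.f.
Rounded to 4 significant figures: 1.704.

1.704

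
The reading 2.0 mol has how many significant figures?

2

2.0: trailing zeros after a decimal point are significant.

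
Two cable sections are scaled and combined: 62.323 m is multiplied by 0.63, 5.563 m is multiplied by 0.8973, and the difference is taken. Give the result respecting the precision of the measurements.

62.323 × 0.63 = 39.26349 → 39 m (2 s.f., last digit at the 10^0 place).
5.563 × 0.8973 = 4.9916799 → 4.992 m (4 s.f., last digit at the 10^-3 place).
Difference: 34.2718101 m; keep the coarser place, 10^0.
Result: 34 m.

34 m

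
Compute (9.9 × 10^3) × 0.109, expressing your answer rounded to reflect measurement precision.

(9.9 × 10^3) × 0.109 = 1079.1
Multiplication/division keeps the fewest significant figures: 9.9 × 10^3 → 2 s.f., 0.109 → 3 s.f.; limit is 2.
Rounded to 2 significant figures: 1.1 × 10^3.

1.1 × 10^3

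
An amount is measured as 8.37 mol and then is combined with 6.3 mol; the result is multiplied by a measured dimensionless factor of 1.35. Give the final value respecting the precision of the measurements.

19.8 mol

8.37 mol + 6.3 mol = 14.67 mol; the sum is limited to 1 decimal place (3 s.f.).
Carrying full precision, 14.67 × 1.35 = 19.8045 mol; 1.35 has 3 s.f., so the result keeps min(3, 3) = 3 s.f.
Rounded to 3 significant figures: 19.8 mol.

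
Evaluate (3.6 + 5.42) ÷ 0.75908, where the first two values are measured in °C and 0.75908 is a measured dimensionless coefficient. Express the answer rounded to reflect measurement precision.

12 °C

3.6 °C + 5.42 °C = 9.02 °C; the sum is limited to 1 decimal place (2 s.f.).
Carrying full precision, 9.02 ÷ 0.75908 = 11.8828055014… °C; 0.75908 has 5 s.f., so the result keeps min(2, 5) = 2 s.f.
Rounded to 2 significant figures: 12 °C.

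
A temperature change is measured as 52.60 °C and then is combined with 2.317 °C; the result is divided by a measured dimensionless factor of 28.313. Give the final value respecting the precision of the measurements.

1.940 °C

52.60 °C + 2.317 °C = 54.917 °C; the sum is limited to 2 decimal places (4 s.f.).
Carrying full precision, 54.917 ÷ 28.313 = 1.93963903507… °C; 28.313 has 5 s.f., so the result keeps min(4, 5) = 4 s.f.
Rounded to 4 significant figures: 1.940 °C.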